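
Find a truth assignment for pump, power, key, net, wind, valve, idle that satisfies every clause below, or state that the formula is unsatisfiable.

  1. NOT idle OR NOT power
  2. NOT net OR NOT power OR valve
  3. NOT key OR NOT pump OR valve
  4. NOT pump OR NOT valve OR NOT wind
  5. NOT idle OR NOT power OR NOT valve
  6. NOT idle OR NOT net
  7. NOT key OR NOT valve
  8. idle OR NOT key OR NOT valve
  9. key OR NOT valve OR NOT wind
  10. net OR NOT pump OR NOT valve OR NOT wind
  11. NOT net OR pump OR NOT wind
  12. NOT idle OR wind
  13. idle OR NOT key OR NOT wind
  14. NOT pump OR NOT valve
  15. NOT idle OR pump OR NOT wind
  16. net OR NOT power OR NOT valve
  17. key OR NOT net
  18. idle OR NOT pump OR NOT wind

pump: False, power: True, key: False, net: False, wind: False, valve: False, idle: False

Set pump = False.
Set power = True.
  then (NOT idle OR NOT power) forces idle = False.
Set key = False.
  then (key OR NOT net) forces net = False.
  then (net OR NOT power OR NOT valve) forces valve = False.
Set wind = False.
All clauses satisfied.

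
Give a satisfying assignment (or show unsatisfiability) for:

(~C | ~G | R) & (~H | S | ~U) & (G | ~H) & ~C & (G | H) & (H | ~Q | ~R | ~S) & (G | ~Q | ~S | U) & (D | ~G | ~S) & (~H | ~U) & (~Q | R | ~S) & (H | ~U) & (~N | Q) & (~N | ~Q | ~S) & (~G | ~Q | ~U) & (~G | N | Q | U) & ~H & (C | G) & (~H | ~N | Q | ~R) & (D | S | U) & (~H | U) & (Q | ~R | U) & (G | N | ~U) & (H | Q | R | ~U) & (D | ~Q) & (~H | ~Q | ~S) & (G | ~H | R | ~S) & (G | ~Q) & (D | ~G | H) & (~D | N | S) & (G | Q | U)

G=T; N=T; U=F; R=T; Q=T; D=T; H=F; C=F; S=F

Unit clause (~C) forces C = False.
Unit clause (~H) forces H = False.
In (C | G) only G is left, so G = True.
In (D | ~G | H) only D is left, so D = True.
In (H | ~U) only ~U is left, so U = False.
Try N = False:
  (~G | N | Q | U) forces Q = True.
  (~D | N | S) forces S = True.
  (H | ~Q | ~R | ~S) forces R = False.
  clause (~Q | R | ~S) is falsified — backtrack.
So N = True.
  then (~N | Q) forces Q = True.
  then (~N | ~Q | ~S) forces S = False.
Set R = True.
All clauses satisfied.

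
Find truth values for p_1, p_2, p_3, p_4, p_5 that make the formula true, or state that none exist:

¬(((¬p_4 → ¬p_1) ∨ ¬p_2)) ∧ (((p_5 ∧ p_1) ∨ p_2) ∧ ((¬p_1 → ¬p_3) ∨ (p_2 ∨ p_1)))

p_1: True, p_2: True, p_3: False, p_4: False, p_5: True

  ¬(((¬p_4 → ¬p_1) ∨ ¬p_2)) = True
    (¬p_4 → ¬p_1) ∨ ¬p_2 = False
      ¬p_4 → ¬p_1 = False
        ¬p_4 = True
        ¬p_1 = False
      ¬p_2 = False
  ((p_5 ∧ p_1) ∨ p_2) ∧ ((¬p_1 → ¬p_3) ∨ (p_2 ∨ p_1)) = True
    (p_5 ∧ p_1) ∨ p_2 = True
      p_5 ∧ p_1 = True
    (¬p_1 → ¬p_3) ∨ (p_2 ∨ p_1) = True
      ¬p_1 → ¬p_3 = True
        ¬p_1 = False
        ¬p_3 = True
      p_2 ∨ p_1 = True
Both conjuncts True, so the formula holds.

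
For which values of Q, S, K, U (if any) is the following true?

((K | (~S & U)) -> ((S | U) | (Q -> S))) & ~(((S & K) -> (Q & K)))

Q = False, S = True, K = True, U = False

  (K | (~S & U)) -> ((S | U) | (Q -> S)) = True
    K | (~S & U) = True
      ~S & U = False
        ~S = False
    (S | U) | (Q -> S) = True
      S | U = True
      Q -> S = True
  ~(((S & K) -> (Q & K))) = True
    (S & K) -> (Q & K) = False
      S & K = True
      Q & K = False
Both conjuncts True, so the formula holds.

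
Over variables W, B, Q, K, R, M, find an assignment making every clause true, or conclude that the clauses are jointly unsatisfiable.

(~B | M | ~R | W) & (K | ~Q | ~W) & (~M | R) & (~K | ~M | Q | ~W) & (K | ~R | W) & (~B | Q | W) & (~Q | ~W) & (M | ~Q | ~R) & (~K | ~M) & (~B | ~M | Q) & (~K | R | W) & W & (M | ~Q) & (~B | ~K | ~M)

Unit clause (W) forces W = True.
In (~Q | ~W) only ~Q is left, so Q = False.
Set B = True.
  then (~B | ~M | Q) forces M = False.
Set K = False.
Set R = True.
All clauses satisfied.

W: True, B: True, Q: False, K: False, R: True, M: False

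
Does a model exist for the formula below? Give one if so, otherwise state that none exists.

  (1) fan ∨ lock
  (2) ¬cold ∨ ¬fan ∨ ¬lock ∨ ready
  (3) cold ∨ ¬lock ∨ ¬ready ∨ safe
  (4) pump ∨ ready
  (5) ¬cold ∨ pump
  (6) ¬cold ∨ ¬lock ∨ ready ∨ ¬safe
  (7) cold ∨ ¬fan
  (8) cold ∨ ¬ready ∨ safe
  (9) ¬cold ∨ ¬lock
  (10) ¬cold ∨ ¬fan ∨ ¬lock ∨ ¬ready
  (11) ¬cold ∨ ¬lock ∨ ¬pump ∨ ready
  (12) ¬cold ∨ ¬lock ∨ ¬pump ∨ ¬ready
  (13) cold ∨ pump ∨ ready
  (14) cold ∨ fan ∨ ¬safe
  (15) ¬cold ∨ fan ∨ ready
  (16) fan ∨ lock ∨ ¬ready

pump: True; cold: True; lock: False; ready: False; fan: True; safe: False

Set pump = True.
Set cold = True.
  then (¬cold ∨ ¬lock) forces lock = False.
  then (fan ∨ lock) forces fan = True.
Set ready = False.
Set safe = False.
All clauses satisfied.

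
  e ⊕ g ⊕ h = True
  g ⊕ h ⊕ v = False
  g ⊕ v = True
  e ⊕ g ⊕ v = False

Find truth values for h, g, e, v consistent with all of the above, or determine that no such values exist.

h = True, g = True, e = True, v = False

e ⊕ g ⊕ h = T ⊕ T ⊕ T = True ✓
g ⊕ h ⊕ v = T ⊕ T ⊕ F = False ✓
g ⊕ v = T ⊕ F = True ✓
e ⊕ g ⊕ v = T ⊕ T ⊕ F = False ✓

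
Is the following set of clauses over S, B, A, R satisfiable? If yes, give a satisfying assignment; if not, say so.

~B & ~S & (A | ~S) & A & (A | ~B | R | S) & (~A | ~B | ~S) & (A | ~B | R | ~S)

Unit clause (~B) forces B = False.
Unit clause (~S) forces S = False.
Unit clause (A) forces A = True.
Set R = True.
Check each clause:
  (~B): ~B holds.
  (~S): ~S holds.
  (A | ~S): A holds.
  (A): A holds.
  (A | ~B | R | S): A holds.
  (~A | ~B | ~S): ~B holds.
  (A | ~B | R | ~S): A holds.
All clauses satisfied.

S = False; B = False; A = True; R = True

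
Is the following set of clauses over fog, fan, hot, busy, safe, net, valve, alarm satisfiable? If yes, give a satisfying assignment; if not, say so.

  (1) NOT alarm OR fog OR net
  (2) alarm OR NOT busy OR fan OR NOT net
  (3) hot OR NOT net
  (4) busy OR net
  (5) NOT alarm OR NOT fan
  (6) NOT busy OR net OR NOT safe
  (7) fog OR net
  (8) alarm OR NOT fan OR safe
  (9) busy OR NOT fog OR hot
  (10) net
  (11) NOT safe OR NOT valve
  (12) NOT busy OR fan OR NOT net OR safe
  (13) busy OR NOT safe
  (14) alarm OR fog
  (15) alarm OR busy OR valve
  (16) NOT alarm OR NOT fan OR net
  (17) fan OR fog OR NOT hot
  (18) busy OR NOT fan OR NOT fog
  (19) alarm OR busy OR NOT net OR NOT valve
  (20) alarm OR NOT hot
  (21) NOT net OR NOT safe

Unit clause (net) forces net = True.
In (NOT net OR NOT safe) only NOT safe is left, so safe = False.
In (hot OR NOT net) only hot is left, so hot = True.
In (alarm OR NOT hot) only alarm is left, so alarm = True.
In (NOT alarm OR NOT fan) only NOT fan is left, so fan = False.
In (NOT busy OR fan OR NOT net OR safe) only NOT busy is left, so busy = False.
In (fan OR fog OR NOT hot) only fog is left, so fog = True.
Set valve = True.
All clauses satisfied.

fog = True, fan = False, hot = True, busy = False, safe = False, net = True, valve = True, alarm = True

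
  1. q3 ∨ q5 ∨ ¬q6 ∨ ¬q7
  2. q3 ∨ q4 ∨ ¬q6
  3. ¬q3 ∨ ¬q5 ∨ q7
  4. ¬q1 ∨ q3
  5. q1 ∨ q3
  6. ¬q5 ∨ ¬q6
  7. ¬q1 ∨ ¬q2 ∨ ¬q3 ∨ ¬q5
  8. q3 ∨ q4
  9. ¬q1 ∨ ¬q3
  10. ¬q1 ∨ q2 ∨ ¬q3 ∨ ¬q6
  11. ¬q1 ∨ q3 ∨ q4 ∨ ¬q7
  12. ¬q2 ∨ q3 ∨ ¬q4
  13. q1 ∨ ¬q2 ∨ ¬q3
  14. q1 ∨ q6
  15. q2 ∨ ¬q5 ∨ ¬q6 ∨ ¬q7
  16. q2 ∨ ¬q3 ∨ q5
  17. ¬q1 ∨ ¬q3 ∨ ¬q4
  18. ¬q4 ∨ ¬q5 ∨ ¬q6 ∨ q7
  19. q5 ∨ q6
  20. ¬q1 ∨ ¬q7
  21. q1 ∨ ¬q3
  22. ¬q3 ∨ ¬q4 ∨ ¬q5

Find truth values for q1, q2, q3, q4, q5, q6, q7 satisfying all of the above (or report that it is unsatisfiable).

Case q1 = True:
  (¬q1 ∨ q3) forces q3 = True.
  Clause (¬q1 ∨ ¬q3) is falsified — contradiction.
Case q1 = False:
  (q1 ∨ q3) forces q3 = True.
  Clause (q1 ∨ ¬q3) is falsified — contradiction.
Both cases fail, so the formula is unsatisfiable.

Unsatisfiable — no assignment works.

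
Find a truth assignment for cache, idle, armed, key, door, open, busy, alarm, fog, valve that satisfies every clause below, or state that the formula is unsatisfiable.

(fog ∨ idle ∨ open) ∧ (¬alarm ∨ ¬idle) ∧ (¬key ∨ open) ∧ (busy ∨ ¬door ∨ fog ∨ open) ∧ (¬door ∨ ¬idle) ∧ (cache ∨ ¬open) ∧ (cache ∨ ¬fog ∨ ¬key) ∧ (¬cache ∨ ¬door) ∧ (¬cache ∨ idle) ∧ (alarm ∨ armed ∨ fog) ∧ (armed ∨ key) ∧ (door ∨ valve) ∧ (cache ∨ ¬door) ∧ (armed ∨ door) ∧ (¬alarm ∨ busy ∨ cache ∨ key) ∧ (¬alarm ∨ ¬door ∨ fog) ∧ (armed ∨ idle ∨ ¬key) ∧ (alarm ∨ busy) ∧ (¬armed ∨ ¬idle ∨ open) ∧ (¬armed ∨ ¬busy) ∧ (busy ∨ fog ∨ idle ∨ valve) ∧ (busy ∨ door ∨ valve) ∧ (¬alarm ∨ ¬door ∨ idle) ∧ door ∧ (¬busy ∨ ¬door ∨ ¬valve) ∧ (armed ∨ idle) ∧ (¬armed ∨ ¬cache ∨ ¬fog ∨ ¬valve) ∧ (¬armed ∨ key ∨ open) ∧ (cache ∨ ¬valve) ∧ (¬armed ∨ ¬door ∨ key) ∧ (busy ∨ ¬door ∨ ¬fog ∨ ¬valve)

Case door = True:
  (¬door ∨ ¬idle) forces idle = False.
  (¬cache ∨ ¬door) forces cache = False.
  Clause (cache ∨ ¬door) is falsified — contradiction.
Case door = False:
  Clause (door) is falsified — contradiction.
Both cases fail, so the formula is unsatisfiable.

Unsatisfiable — no assignment works.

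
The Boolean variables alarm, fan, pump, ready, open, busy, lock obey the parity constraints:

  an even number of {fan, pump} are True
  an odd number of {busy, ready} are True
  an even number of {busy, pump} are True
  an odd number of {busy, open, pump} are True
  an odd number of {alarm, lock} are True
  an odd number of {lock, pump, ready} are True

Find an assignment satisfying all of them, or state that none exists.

alarm=T; fan=F; pump=F; ready=T; open=T; busy=F; lock=F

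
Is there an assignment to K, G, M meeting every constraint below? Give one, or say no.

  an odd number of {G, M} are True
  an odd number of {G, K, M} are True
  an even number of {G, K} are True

K = False, G = False, M = True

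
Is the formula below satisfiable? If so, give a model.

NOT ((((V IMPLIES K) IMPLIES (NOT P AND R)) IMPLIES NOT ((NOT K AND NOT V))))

R=T; V=F; K=F; P=F

  NOT ((((V IMPLIES K) IMPLIES (NOT P AND R)) IMPLIES NOT ((NOT K AND NOT V)))) = True
    ((V IMPLIES K) IMPLIES (NOT P AND R)) IMPLIES NOT ((NOT K AND NOT V)) = False
      (V IMPLIES K) IMPLIES (NOT P AND R) = True
        V IMPLIES K = True
        NOT P AND R = True
          NOT P = True
      NOT ((NOT K AND NOT V)) = False
        NOT K AND NOT V = True
          NOT K = True
          NOT V = True
The formula evaluates to True.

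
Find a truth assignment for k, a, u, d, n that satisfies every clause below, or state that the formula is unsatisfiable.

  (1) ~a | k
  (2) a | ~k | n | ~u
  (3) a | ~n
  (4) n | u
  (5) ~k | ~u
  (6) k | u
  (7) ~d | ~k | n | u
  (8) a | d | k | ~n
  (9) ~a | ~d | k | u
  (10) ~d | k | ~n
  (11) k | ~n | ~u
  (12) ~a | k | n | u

Set k = False.
  then (~a | k) forces a = False.
  then (a | ~n) forces n = False.
  then (n | u) forces u = True.
Set d = True.
All clauses satisfied.

k=F; a=F; u=T; d=T; n=F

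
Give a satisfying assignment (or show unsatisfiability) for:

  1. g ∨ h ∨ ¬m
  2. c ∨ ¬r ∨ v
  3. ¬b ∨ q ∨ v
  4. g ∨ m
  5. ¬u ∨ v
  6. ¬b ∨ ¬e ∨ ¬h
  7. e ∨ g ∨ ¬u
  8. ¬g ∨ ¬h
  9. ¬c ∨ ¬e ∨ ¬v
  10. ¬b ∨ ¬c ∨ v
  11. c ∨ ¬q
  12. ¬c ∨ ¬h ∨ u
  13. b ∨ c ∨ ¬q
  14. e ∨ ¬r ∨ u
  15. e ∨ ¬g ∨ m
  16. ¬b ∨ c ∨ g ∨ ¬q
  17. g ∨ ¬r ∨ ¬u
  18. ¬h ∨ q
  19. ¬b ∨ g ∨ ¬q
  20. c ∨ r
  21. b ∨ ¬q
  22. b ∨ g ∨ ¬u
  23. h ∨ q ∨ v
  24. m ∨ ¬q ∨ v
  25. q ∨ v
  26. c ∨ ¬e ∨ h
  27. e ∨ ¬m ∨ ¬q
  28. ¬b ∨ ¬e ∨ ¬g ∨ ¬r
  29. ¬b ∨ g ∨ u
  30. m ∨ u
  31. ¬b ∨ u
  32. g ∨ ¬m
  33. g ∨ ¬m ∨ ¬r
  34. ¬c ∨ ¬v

m = True; c = False; u = True; v = True; r = True; e = False; g = True; h = False; q = False; b = False

Set m = True.
  then (g ∨ ¬m) forces g = True.
  then (¬g ∨ ¬h) forces h = False.
Try c = True:
  (¬c ∨ ¬v) forces v = False.
  (¬u ∨ v) forces u = False.
  (¬b ∨ ¬c ∨ v) forces b = False.
  (b ∨ ¬q) forces q = False.
  clause (h ∨ q ∨ v) is falsified — backtrack.
So c = False.
  then (c ∨ ¬q) forces q = False.
  then (c ∨ r) forces r = True.
  then (h ∨ q ∨ v) forces v = True.
  then (c ∨ ¬e ∨ h) forces e = False.
  then (e ∨ ¬r ∨ u) forces u = True.
Set b = False.
All clauses satisfied.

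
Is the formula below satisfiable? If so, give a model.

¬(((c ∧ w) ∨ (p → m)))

w = False, m = False, c = True, p = True

  ¬(((c ∧ w) ∨ (p → m))) = True
    (c ∧ w) ∨ (p → m) = False
      c ∧ w = False
      p → m = False
The formula evaluates to True.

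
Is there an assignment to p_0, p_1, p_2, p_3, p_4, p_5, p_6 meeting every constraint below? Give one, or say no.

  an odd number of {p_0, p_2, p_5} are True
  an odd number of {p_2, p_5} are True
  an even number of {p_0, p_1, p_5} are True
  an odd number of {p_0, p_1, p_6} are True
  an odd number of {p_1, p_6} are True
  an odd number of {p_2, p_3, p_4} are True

p_0=F, p_1=T, p_2=F, p_3=T, p_4=F, p_5=T, p_6=F

{p_0, p_2, p_5}: 1 true → odd ✓
{p_2, p_5}: 1 true → odd ✓
{p_0, p_1, p_5}: 2 true → even ✓
{p_0, p_1, p_6}: 1 true → odd ✓
{p_1, p_6}: 1 true → odd ✓
{p_2, p_3, p_4}: 1 true → odd ✓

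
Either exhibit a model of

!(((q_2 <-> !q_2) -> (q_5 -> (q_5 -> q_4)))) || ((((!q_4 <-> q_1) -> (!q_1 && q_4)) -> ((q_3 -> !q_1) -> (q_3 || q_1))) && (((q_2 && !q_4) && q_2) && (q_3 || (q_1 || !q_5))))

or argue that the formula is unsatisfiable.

q_1 = True, q_2 = True, q_3 = True, q_4 = False, q_5 = True

  !(((q_2 <-> !q_2) -> (q_5 -> (q_5 -> q_4)))) || ((((!q_4 <-> q_1) -> (!q_1 && q_4)) -> ((q_3 -> !q_1) -> (q_3 || q_1))) && (((q_2 && !q_4) && q_2) && (q_3 || (q_1 || !q_5)))) = True
    !(((q_2 <-> !q_2) -> (q_5 -> (q_5 -> q_4)))) = False
      (q_2 <-> !q_2) -> (q_5 -> (q_5 -> q_4)) = True
        q_2 <-> !q_2 = False
          !q_2 = False
        q_5 -> (q_5 -> q_4) = False
          q_5 -> q_4 = False
    (((!q_4 <-> q_1) -> (!q_1 && q_4)) -> ((q_3 -> !q_1) -> (q_3 || q_1))) && (((q_2 && !q_4) && q_2) && (q_3 || (q_1 || !q_5))) = True
      ((!q_4 <-> q_1) -> (!q_1 && q_4)) -> ((q_3 -> !q_1) -> (q_3 || q_1)) = True
        (!q_4 <-> q_1) -> (!q_1 && q_4) = False
          !q_4 <-> q_1 = True
            !q_4 = True
          !q_1 && q_4 = False
            !q_1 = False
        (q_3 -> !q_1) -> (q_3 || q_1) = True
          q_3 -> !q_1 = False
            !q_1 = False
          q_3 || q_1 = True
      ((q_2 && !q_4) && q_2) && (q_3 || (q_1 || !q_5)) = True
        (q_2 && !q_4) && q_2 = True
          q_2 && !q_4 = True
            !q_4 = True
        q_3 || (q_1 || !q_5) = True
          q_1 || !q_5 = True
            !q_5 = False
The formula evaluates to True.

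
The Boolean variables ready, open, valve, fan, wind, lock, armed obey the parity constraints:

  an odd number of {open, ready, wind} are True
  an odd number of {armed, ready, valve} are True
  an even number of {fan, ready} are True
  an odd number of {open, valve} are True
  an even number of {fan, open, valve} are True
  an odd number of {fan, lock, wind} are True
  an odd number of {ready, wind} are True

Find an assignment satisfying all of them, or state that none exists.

ready=T; open=F; valve=T; fan=T; wind=F; lock=F; armed=T

{open, ready, wind}: 1 true → odd ✓
{armed, ready, valve}: 3 true → odd ✓
{fan, ready}: 2 true → even ✓
{open, valve}: 1 true → odd ✓
{fan, open, valve}: 2 true → even ✓
{fan, lock, wind}: 1 true → odd ✓
{ready, wind}: 1 true → odd ✓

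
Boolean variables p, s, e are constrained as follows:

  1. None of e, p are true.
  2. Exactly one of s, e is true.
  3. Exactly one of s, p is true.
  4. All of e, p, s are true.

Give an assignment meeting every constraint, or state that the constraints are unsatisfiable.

No satisfying assignment exists.

Case p = True:
  Constraint (1) is violated (p=T) — contradiction.
Case p = False:
  Constraint (4) is violated (p=F) — contradiction.
Both cases fail — unsatisfiable.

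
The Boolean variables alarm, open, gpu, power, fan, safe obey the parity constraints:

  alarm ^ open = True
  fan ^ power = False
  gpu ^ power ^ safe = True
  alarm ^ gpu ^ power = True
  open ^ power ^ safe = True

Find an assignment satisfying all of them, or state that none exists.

alarm = False, open = True, gpu = True, power = False, fan = False, safe = False

alarm ^ open = F ^ T = True ✓
fan ^ power = F ^ F = False ✓
gpu ^ power ^ safe = T ^ F ^ F = True ✓
alarm ^ gpu ^ power = F ^ T ^ F = True ✓
open ^ power ^ safe = T ^ F ^ F = True ✓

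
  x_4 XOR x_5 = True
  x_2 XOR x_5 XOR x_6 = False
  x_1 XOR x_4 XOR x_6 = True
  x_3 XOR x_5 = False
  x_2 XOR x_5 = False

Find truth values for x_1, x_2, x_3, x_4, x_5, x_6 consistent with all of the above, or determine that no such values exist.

x_1 = True; x_2 = True; x_3 = True; x_4 = False; x_5 = True; x_6 = False

x_4 XOR x_5 = F XOR T = True ✓
x_2 XOR x_5 XOR x_6 = T XOR T XOR F = False ✓
x_1 XOR x_4 XOR x_6 = T XOR F XOR F = True ✓
x_3 XOR x_5 = T XOR T = False ✓
x_2 XOR x_5 = T XOR T = False ✓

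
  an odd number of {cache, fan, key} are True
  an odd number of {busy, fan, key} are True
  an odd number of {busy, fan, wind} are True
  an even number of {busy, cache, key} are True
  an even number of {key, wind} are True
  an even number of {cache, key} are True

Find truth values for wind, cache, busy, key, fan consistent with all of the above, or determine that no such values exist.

wind: False; cache: False; busy: False; key: False; fan: True

{cache, fan, key}: 1 true → odd ✓
{busy, fan, key}: 1 true → odd ✓
{busy, fan, wind}: 1 true → odd ✓
{busy, cache, key}: 0 true → even ✓
{key, wind}: 0 true → even ✓
{cache, key}: 0 true → even ✓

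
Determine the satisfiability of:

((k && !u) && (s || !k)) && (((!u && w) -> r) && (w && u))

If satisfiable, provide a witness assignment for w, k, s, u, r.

Case u = True: the conjunct !u is False.
Case u = False: the conjunct u is False.
Both cases fail — unsatisfiable.

Unsatisfiable — no assignment works.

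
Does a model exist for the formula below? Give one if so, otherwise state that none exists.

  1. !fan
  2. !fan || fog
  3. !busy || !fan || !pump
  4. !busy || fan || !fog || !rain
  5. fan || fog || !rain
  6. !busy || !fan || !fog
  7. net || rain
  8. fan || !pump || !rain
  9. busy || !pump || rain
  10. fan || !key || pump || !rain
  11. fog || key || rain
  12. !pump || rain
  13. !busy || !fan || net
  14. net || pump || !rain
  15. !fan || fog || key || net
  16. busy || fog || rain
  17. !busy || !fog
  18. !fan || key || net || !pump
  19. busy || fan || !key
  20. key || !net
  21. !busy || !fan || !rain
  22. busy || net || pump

Unit clause (!fan) forces fan = False.
Set rain = False.
  then (net || rain) forces net = True.
  then (!pump || rain) forces pump = False.
  then (key || !net) forces key = True.
  then (busy || fan || !key) forces busy = True.
  then (!busy || !fog) forces fog = False.
All clauses satisfied.

rain = False, fog = False, fan = False, net = True, key = True, busy = True, pump = False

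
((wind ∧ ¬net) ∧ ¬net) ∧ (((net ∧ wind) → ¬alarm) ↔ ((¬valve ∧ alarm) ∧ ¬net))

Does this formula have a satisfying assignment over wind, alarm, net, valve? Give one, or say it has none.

wind = True, alarm = True, net = False, valve = False

  (wind ∧ ¬net) ∧ ¬net = True
    wind ∧ ¬net = True
      ¬net = True
    ¬net = True
  ((net ∧ wind) → ¬alarm) ↔ ((¬valve ∧ alarm) ∧ ¬net) = True
    (net ∧ wind) → ¬alarm = True
      net ∧ wind = False
      ¬alarm = False
    (¬valve ∧ alarm) ∧ ¬net = True
      ¬valve ∧ alarm = True
        ¬valve = True
      ¬net = True
Both conjuncts True, so the formula holds.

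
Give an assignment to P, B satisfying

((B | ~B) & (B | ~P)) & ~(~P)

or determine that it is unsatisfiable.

P = True; B = True

  (B | ~B) & (B | ~P) = True
    B | ~B = True
      ~B = False
    B | ~P = True
      ~P = False
  ~(~P) = True
    ~P = False
Both conjuncts True, so the formula holds.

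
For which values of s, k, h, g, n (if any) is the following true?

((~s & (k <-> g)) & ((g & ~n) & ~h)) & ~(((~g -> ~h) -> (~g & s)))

s=F, k=T, h=F, g=T, n=F

  (~s & (k <-> g)) & ((g & ~n) & ~h) = True
    ~s & (k <-> g) = True
      ~s = True
      k <-> g = True
    (g & ~n) & ~h = True
      g & ~n = True
        ~n = True
      ~h = True
  ~(((~g -> ~h) -> (~g & s))) = True
    (~g -> ~h) -> (~g & s) = False
      ~g -> ~h = True
        ~g = False
        ~h = True
      ~g & s = False
        ~g = False
Both conjuncts True, so the formula holds.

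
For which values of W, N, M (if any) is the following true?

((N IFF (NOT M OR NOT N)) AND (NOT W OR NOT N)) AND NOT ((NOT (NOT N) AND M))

W=F; N=T; M=F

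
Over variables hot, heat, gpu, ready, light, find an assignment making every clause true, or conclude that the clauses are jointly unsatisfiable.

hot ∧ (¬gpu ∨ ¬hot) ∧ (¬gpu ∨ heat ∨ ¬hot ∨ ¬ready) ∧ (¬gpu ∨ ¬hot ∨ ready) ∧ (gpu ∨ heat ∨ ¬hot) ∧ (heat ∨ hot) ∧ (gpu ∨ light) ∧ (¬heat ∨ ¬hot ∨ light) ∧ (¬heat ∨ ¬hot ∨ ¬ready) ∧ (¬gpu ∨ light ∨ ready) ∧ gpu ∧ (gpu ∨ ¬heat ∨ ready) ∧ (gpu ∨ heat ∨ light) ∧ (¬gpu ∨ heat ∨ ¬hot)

The formula is unsatisfiable.

Case hot = True:
  (¬gpu ∨ ¬hot) forces gpu = False.
  Clause (gpu) is falsified — contradiction.
Case hot = False:
  Clause (hot) is falsified — contradiction.
Both cases fail, so the formula is unsatisfiable.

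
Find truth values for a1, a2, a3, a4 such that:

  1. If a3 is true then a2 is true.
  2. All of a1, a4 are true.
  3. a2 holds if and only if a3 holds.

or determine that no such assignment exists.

a1: True, a2: False, a3: False, a4: True

  (1) a3=F ⇒ a2: vacuous ✓
  (2) {a1, a4}: all 2 true ✓
  (3) a2=F, a3=F — same ✓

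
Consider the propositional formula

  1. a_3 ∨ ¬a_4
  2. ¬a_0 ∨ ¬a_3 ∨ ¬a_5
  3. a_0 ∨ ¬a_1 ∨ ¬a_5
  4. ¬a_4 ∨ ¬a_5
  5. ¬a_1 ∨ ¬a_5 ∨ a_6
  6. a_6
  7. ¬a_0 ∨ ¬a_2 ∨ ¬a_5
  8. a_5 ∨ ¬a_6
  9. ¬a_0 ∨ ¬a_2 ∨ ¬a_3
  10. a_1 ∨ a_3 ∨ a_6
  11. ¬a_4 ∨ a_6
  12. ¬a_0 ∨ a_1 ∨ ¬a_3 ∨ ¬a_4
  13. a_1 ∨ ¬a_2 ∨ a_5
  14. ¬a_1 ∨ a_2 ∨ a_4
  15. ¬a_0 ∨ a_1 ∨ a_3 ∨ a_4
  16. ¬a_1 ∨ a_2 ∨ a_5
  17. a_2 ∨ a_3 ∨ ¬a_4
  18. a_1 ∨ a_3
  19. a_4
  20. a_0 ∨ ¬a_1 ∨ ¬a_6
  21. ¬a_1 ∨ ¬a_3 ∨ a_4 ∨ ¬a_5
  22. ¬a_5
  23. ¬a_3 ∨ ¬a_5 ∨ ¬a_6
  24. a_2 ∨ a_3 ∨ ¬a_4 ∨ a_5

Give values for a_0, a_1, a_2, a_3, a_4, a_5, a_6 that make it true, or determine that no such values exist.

No satisfying assignment exists.

Case a_5 = True:
  Clause (¬a_5) is falsified — contradiction.
Case a_5 = False:
  (a_6) forces a_6 = True.
  Clause (a_5 ∨ ¬a_6) is falsified — contradiction.
Both cases fail, so the formula is unsatisfiable.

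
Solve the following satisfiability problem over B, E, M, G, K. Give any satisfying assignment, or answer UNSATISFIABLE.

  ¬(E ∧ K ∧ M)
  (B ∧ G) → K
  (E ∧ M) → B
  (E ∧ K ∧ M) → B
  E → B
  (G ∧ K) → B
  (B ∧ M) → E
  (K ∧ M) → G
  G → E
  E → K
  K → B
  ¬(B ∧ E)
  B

B = True, E = False, M = False, G = False, K = True

Unit clause (B) forces B = True.
In (¬B ∨ ¬E) only ¬E is left, so E = False.
In (E ∨ ¬G) only ¬G is left, so G = False.
In (¬B ∨ E ∨ ¬M) only ¬M is left, so M = False.
Set K = True.
All clauses satisfied.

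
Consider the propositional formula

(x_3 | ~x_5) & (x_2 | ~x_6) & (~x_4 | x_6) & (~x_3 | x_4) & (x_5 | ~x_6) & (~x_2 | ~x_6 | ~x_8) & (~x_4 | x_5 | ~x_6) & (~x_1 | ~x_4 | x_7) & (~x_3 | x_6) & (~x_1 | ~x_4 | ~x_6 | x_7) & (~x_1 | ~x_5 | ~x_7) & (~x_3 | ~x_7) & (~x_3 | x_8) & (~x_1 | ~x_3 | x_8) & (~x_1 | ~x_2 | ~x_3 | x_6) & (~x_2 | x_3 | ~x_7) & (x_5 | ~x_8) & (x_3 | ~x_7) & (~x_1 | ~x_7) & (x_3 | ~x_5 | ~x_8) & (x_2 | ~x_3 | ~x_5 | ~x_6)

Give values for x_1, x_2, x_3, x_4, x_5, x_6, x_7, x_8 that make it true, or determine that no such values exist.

x_1 = False; x_2 = True; x_3 = False; x_4 = False; x_5 = False; x_6 = False; x_7 = False; x_8 = False

Set x_1 = False.
Set x_2 = True.
Set x_3 = False.
  then (x_3 | ~x_5) forces x_5 = False.
  then (x_5 | ~x_6) forces x_6 = False.
  then (~x_2 | x_3 | ~x_7) forces x_7 = False.
  then (x_5 | ~x_8) forces x_8 = False.
  then (~x_4 | x_6) forces x_4 = False.
All clauses satisfied.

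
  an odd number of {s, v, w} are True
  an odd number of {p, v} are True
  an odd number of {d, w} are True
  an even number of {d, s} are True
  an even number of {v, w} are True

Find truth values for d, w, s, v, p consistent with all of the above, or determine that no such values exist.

d = True, w = False, s = True, v = False, p = True

{s, v, w}: 1 true → odd ✓
{p, v}: 1 true → odd ✓
{d, w}: 1 true → odd ✓
{d, s}: 2 true → even ✓
{v, w}: 0 true → even ✓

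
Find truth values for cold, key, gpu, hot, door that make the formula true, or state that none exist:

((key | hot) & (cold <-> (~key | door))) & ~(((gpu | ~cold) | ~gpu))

The conjunct ~(((gpu | ~cold) | ~gpu)) is unsatisfiable on its own:
  cold=F, gpu=F: evaluates to False.
  cold=F, gpu=T: evaluates to False.
  cold=T, gpu=F: evaluates to False.
  cold=T, gpu=T: evaluates to False.
So the whole conjunction is unsatisfiable.

Unsatisfiable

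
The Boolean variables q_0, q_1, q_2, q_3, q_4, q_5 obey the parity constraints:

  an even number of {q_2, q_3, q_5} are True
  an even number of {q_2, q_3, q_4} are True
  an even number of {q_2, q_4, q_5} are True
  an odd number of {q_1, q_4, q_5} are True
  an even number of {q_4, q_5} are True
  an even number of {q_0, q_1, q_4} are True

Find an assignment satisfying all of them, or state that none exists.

q_0 = True, q_1 = True, q_2 = False, q_3 = False, q_4 = False, q_5 = False

{q_2, q_3, q_5}: 0 true → even ✓
{q_2, q_3, q_4}: 0 true → even ✓
{q_2, q_4, q_5}: 0 true → even ✓
{q_1, q_4, q_5}: 1 true → odd ✓
{q_4, q_5}: 0 true → even ✓
{q_0, q_1, q_4}: 2 true → even ✓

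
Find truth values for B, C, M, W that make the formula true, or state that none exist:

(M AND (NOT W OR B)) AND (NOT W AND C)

B: True, C: True, M: True, W: False

  M AND (NOT W OR B) = True
    NOT W OR B = True
      NOT W = True
  NOT W AND C = True
    NOT W = True
Both conjuncts True, so the formula holds.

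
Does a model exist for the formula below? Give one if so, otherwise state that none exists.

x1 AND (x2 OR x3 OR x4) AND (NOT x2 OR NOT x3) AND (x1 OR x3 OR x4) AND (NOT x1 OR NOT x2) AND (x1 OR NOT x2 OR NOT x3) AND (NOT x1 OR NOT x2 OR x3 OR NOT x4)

Unit clause (x1) forces x1 = True.
In (NOT x1 OR NOT x2) only NOT x2 is left, so x2 = False.
Set x3 = True.
Set x4 = False.
All clauses satisfied.

x1 = True, x2 = False, x3 = True, x4 = False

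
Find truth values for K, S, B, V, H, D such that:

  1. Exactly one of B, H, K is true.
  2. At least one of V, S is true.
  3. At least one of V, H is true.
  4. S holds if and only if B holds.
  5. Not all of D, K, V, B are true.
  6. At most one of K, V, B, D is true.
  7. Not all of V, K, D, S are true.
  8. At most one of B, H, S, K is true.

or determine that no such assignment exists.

K = False; S = False; B = False; V = True; H = True; D = False

  (1) {B, H, K}: 1 true — exactly one ✓
  (2) {V, S}: 1 true — at least one ✓
  (3) {V, H}: 2 true — at least one ✓
  (4) S=F, B=F — same ✓
  (5) {D, K, V, B}: 1/4 true — not all ✓
  (6) {K, V, B, D}: 1 true — at most one ✓
  (7) {V, K, D, S}: 1/4 true — not all ✓
  (8) {B, H, S, K}: 1 true — at most one ✓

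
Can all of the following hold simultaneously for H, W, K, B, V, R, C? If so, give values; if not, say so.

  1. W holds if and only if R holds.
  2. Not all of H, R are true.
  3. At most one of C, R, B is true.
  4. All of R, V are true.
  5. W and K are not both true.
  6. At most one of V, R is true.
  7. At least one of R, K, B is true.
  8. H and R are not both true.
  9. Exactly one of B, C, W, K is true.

Case V = True:
  (4) forces R = True.
  Constraint (6) is violated (V=T, R=T) — contradiction.
Case V = False:
  Constraint (4) is violated (V=F) — contradiction.
Both cases fail — unsatisfiable.

The formula is unsatisfiable.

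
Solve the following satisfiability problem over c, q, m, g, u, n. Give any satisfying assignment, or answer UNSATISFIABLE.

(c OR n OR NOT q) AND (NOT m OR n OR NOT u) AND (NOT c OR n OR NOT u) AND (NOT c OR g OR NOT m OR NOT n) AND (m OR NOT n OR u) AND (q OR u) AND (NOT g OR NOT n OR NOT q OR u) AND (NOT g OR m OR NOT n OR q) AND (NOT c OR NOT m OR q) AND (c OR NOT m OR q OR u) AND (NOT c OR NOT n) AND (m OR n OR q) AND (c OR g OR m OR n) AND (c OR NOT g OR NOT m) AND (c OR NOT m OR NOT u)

Set c = True.
  then (NOT c OR NOT n) forces n = False.
  then (NOT c OR n OR NOT u) forces u = False.
  then (q OR u) forces q = True.
Set m = True.
Set g = True.
All clauses satisfied.

c = True, q = True, m = True, g = True, u = False, n = False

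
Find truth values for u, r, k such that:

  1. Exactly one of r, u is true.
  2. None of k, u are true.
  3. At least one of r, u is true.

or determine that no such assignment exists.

u: False; r: True; k: False

  (1) {r, u}: 1 true — exactly one ✓
  (2) {k, u}: 0 true — none ✓
  (3) {r, u}: 1 true — at least one ✓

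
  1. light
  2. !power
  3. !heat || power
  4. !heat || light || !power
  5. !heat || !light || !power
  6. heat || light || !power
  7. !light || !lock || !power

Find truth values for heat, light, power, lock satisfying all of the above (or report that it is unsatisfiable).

Unit clause (light) forces light = True.
Unit clause (!power) forces power = False.
In (!heat || power) only !heat is left, so heat = False.
Set lock = False.
Check each clause:
  (light): light holds.
  (!power): !power holds.
  (!heat || power): !heat holds.
  (!heat || light || !power): !heat holds.
  (!heat || !light || !power): !heat holds.
  (heat || light || !power): light holds.
  (!light || !lock || !power): !lock holds.
All clauses satisfied.

heat: False, light: True, power: False, lock: False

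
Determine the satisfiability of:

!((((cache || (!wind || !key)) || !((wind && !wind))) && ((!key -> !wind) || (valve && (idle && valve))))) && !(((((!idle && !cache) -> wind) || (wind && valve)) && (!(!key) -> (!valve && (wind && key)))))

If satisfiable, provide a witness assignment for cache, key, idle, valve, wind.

Case wind = True: the formula simplifies to !((key || (valve && (idle && valve)))) && !((!(!key) -> (!valve && key))).
  key = True: the conjunct !((key || (valve && (idle && valve)))) becomes !((True || (valve && (idle && valve)))) = False.
  key = False: the conjunct !((!(!key) -> (!valve && key))) becomes !((False -> False)) = False.
Case wind = False: the conjunct !((((cache || (!wind || !key)) || !((wind && !wind))) && ((!key -> !wind) || (valve && (idle && valve))))) becomes !((True && True)) = False.
Both cases fail — unsatisfiable.

UNSATISFIABLE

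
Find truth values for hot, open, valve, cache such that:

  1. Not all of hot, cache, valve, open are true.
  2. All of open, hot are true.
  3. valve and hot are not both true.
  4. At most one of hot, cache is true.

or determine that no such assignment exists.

hot = True, open = True, valve = False, cache = False

  (1) {hot, cache, valve, open}: 2/4 true — not all ✓
  (2) {open, hot}: all 2 true ✓
  (3) valve=F, hot=T — not both ✓
  (4) {hot, cache}: 1 true — at most one ✓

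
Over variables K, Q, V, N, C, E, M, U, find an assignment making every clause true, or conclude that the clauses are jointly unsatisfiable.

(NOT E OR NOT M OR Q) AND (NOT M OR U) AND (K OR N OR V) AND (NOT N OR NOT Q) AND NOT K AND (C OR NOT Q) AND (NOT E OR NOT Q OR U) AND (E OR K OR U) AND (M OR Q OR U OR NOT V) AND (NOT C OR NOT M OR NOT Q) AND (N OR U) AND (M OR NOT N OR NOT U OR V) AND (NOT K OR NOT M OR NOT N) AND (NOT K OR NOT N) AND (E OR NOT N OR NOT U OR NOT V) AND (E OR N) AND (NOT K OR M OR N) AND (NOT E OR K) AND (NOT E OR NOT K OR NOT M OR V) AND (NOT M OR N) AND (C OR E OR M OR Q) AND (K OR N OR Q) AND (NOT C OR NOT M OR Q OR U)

Unit clause (NOT K) forces K = False.
In (NOT E OR K) only NOT E is left, so E = False.
In (E OR K OR U) only U is left, so U = True.
In (E OR N) only N is left, so N = True.
In (NOT N OR NOT Q) only NOT Q is left, so Q = False.
In (E OR NOT N OR NOT U OR NOT V) only NOT V is left, so V = False.
In (M OR NOT N OR NOT U OR V) only M is left, so M = True.
Set C = False.
All clauses satisfied.

K: False; Q: False; V: False; N: True; C: False; E: False; M: True; U: True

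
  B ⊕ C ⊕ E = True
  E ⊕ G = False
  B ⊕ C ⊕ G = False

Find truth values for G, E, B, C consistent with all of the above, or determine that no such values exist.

No satisfying assignment exists.

Adding constraints 1, 2, 3 mod 2: every variable appears an even number of times on the left, so the left side is 0.
But the right sides sum to 1 (mod 2). 0 ≠ 1 — the system is inconsistent.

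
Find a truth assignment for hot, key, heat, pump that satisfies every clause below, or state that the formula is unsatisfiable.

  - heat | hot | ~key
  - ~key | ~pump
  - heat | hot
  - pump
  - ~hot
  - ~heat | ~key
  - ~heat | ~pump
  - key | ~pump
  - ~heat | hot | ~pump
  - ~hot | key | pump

UNSATISFIABLE

Case pump = True:
  (~key | ~pump) forces key = False.
  Clause (key | ~pump) is falsified — contradiction.
Case pump = False:
  Clause (pump) is falsified — contradiction.
Both cases fail, so the formula is unsatisfiable.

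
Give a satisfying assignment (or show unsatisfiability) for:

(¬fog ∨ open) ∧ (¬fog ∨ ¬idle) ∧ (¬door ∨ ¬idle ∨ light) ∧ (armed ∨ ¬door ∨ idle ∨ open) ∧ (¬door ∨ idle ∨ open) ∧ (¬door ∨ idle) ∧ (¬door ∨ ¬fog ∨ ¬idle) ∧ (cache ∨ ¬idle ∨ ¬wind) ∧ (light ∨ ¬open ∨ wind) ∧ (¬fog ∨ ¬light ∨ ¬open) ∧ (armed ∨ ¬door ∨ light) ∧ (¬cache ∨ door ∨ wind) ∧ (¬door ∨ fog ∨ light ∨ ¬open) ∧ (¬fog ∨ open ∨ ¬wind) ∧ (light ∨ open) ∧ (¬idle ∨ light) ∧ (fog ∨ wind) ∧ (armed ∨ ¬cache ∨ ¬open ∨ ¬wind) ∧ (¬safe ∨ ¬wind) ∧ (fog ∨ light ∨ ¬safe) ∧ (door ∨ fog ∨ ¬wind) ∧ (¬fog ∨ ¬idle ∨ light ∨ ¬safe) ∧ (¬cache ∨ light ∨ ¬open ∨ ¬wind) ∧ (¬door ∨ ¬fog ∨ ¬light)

cache: False, safe: False, idle: False, armed: False, wind: True, open: True, door: False, light: False, fog: True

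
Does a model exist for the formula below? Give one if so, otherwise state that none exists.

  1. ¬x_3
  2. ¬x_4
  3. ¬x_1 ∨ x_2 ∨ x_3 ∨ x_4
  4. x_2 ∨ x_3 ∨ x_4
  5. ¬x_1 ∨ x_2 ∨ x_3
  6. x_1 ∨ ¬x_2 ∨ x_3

x_1: True, x_2: True, x_3: False, x_4: False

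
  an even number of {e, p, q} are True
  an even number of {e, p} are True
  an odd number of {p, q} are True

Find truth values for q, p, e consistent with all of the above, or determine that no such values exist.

q = False, p = True, e = True

{e, p, q}: 2 true → even ✓
{e, p}: 2 true → even ✓
{p, q}: 1 true → odd ✓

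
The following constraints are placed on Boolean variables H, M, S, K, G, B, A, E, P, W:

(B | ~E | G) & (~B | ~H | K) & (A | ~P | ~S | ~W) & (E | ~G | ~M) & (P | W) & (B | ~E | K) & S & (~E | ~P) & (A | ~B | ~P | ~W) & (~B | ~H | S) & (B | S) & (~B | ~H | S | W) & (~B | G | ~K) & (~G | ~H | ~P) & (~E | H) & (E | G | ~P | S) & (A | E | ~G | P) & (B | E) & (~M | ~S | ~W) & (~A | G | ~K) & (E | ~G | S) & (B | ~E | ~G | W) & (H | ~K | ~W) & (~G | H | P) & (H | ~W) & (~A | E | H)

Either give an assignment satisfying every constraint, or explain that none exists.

Unit clause (S) forces S = True.
Set H = True.
Set M = False.
Try K = False:
  (~B | ~H | K) forces B = False.
  (B | ~E | K) forces E = False.
  clause (B | E) is falsified — backtrack.
So K = True.
Try G = False:
  (~B | G | ~K) forces B = False.
  (B | ~E | G) forces E = False.
  clause (B | E) is falsified — backtrack.
So G = True.
  then (~G | ~H | ~P) forces P = False.
  then (P | W) forces W = True.
Set B = False.
  then (B | E) forces E = True.
Set A = False.
All clauses satisfied.

H=T, M=F, S=T, K=T, G=T, B=F, A=F, E=T, P=F, W=T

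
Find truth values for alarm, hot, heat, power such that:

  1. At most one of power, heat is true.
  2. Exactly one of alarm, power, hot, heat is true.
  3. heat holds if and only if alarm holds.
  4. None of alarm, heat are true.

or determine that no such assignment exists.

alarm: False; hot: False; heat: False; power: True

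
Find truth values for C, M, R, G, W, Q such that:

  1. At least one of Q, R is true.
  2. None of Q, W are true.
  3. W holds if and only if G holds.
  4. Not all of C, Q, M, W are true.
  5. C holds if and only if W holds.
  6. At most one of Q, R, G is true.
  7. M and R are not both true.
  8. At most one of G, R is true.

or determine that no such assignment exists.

C: False, M: False, R: True, G: False, W: False, Q: False

  (1) {Q, R}: 1 true — at least one ✓
  (2) {Q, W}: 0 true — none ✓
  (3) W=F, G=F — same ✓
  (4) {C, Q, M, W}: 0/4 true — not all ✓
  (5) C=F, W=F — same ✓
  (6) {Q, R, G}: 1 true — at most one ✓
  (7) M=F, R=T — not both ✓
  (8) {G, R}: 1 true — at most one ✓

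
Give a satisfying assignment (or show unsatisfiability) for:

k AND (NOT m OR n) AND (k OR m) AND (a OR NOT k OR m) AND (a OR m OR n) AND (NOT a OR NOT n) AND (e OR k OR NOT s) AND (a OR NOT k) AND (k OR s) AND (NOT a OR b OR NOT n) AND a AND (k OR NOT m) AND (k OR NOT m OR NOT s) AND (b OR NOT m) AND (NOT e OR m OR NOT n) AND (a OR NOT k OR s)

Unit clause (k) forces k = True.
In (a OR NOT k) only a is left, so a = True.
In (NOT a OR NOT n) only NOT n is left, so n = False.
In (NOT m OR n) only NOT m is left, so m = False.
Set e = True.
Set b = True.
Set s = True.
All clauses satisfied.

e=T; b=T; m=F; n=F; k=T; a=T; s=T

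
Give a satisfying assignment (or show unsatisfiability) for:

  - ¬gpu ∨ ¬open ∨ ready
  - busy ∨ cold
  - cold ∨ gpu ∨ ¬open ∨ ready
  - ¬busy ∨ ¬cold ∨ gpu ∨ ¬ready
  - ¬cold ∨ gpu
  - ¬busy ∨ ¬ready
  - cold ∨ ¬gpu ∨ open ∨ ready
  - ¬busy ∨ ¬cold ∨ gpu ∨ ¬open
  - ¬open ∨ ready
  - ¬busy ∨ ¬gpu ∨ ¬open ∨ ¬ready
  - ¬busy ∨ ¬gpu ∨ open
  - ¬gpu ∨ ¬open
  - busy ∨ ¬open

busy=F, gpu=T, open=F, ready=T, cold=T

Set busy = False.
  then (busy ∨ cold) forces cold = True.
  then (¬cold ∨ gpu) forces gpu = True.
  then (¬gpu ∨ ¬open) forces open = False.
Set ready = True.
All clauses satisfied.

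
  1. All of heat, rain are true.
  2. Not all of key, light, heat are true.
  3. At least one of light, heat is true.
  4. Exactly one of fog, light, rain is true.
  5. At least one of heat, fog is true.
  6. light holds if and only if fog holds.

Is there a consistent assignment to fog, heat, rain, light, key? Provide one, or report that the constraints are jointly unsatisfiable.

fog = False; heat = True; rain = True; light = False; key = False

  (1) {heat, rain}: all 2 true ✓
  (2) {key, light, heat}: 1/3 true — not all ✓
  (3) {light, heat}: 1 true — at least one ✓
  (4) {fog, light, rain}: 1 true — exactly one ✓
  (5) {heat, fog}: 1 true — at least one ✓
  (6) light=F, fog=F — same ✓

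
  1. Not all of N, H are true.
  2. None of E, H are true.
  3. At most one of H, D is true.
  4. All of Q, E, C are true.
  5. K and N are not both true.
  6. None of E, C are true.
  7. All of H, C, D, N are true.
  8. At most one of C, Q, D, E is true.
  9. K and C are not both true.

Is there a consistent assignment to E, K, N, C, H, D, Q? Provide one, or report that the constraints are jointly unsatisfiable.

The formula is unsatisfiable.

Case E = True:
  Constraint (2) is violated (E=T) — contradiction.
Case E = False:
  Constraint (4) is violated (E=F) — contradiction.
Both cases fail — unsatisfiable.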